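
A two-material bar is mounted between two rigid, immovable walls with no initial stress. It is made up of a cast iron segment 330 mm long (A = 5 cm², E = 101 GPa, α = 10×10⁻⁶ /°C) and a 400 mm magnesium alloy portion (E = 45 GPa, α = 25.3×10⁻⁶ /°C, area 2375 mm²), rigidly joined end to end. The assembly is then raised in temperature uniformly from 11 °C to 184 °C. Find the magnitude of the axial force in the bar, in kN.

P ≈ 226 kN (compressive)

With the walls removed the bar would change length by δ_free = Σ αᵢΔT Lᵢ = 10×10⁻⁶×173×330 + 25.3×10⁻⁶×173×400 = 2.322 mm.
Since the ends are fixed, an axial force P builds up, equal in every segment, with P · Σ Lᵢ/(AᵢEᵢ) = δ_free.
Σ Lᵢ/(AᵢEᵢ) = 330/(500×101×10³) + 400/(2375×45×10³) = 1.028×10⁻⁵ mm/N.
So P = 2.322 / 1.028×10⁻⁵ = 225.9 kN, compressive.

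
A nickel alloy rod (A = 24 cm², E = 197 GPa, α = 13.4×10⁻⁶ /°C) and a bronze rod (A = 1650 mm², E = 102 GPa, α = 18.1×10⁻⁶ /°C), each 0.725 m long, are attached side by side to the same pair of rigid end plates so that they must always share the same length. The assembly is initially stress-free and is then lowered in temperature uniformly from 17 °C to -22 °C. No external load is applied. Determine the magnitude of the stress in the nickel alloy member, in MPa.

σ ≈ 9.48 MPa (compressive)

Both members must finish at the same length. With the larger α, the bronze tends to over-contract; the plates restrain it, putting the bronze in tension and the nickel alloy in compression. With no external load the two internal forces are equal and opposite, magnitude P.
Compatibility of the two members (thermal + elastic change equal): (α₁ − α₂)ΔT = P·[1/(A₁E₁) + 1/(A₂E₂)].
|α₁ − α₂|·ΔT = 4.7×10⁻⁶ × 39 = 0.0001833.
1/(A₁E₁) + 1/(A₂E₂) = 1/(2400×197×10³) + 1/(1650×102×10³) = 8.057×10⁻⁹ N⁻¹.
So P = 0.0001833 / 8.057×10⁻⁹ = 22.75 kN.
σ_{nickel alloy} = P/A₁ = 22750/2400 = 9.48 MPa, compressive.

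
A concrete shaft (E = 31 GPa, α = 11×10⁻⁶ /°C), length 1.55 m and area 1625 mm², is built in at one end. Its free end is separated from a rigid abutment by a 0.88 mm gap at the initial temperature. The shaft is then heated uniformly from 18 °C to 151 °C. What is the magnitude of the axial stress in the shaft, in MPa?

Unrestrained expansion: δ_free = αΔT L = 11×10⁻⁶ × 133 × 1550 = 2.268 mm.
This exceeds the 0.88 mm gap, so the wall pushes back. The portion of expansion that must be recovered elastically is δ_free − gap = 2.268 − 0.88 = 1.388 mm.
That suppressed elongation corresponds to σ = E·Δ/L = 31×10³ × 1.388/1550 = 27.75 MPa.

σ ≈ 27.8 MPa (compressive)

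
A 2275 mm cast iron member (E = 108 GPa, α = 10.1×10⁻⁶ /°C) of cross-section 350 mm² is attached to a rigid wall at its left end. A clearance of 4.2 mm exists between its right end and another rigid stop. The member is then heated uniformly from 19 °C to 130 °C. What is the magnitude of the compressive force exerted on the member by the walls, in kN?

P ≈ 0 kN

If the wall were absent the member would grow by αΔT L = 10.1×10⁻⁶ × 111 × 2275 = 2.551 mm.
Since δ_free = 2.55 mm is less than the 4.2 mm gap, the member never touches the wall. No axial force develops.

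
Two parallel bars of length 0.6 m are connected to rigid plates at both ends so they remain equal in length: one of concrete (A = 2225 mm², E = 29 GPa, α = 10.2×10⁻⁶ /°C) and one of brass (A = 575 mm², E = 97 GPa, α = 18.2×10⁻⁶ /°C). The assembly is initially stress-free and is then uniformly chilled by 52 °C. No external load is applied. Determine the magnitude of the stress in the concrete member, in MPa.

σ ≈ 5.59 MPa (compressive)

Equilibrium of a rigid end plate with no external load gives equal and opposite internal forces ±P in the two members. Since α_{brass} > α_{concrete}, cooling drives the brass into tension and the concrete into compression.
Setting the final lengths equal and cancelling L: (α₁ − α₂)ΔT = P/(A₁E₁) + P/(A₂E₂).
|α₁ − α₂|·ΔT = 8×10⁻⁶ × 52 = 0.000416.
1/(A₁E₁) + 1/(A₂E₂) = 1/(2225×29×10³) + 1/(575×97×10³) = 3.343×10⁻⁸ N⁻¹.
P = 0.000416 / 3.343×10⁻⁸ = 12450 N = 12.45 kN.
σ_{concrete} = P/A₁ = 12450/2225 = 5.593 MPa, compressive.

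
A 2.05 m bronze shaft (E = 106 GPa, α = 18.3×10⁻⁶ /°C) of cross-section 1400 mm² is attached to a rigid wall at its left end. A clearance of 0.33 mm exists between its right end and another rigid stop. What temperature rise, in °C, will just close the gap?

Contact occurs when the free expansion equals the gap: αΔT L = 0.33 mm.
So ΔT = g/(αL) = 0.33/(18.3×10⁻⁶ × 2050) = 8.796 °C.

ΔT ≈ 8.8 °C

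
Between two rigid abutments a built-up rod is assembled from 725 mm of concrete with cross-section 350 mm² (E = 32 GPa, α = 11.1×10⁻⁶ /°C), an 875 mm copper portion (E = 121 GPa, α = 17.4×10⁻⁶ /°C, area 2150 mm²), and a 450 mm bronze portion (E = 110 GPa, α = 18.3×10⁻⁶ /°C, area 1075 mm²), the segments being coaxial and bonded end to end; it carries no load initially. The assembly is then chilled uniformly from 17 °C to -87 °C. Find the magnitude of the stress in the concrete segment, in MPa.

σ ≈ 130 MPa (tensile)

Free thermal contraction of the whole bar: Σ αᵢΔT Lᵢ = 11.1×10⁻⁶×104×725 + 17.4×10⁻⁶×104×875 + 18.3×10⁻⁶×104×450 = 3.277 mm.
The rigid supports impose zero overall length change; the single axial force P common to all segments must satisfy P Σ Lᵢ/(AᵢEᵢ) = δ_free.
The series flexibility is Σ Lᵢ/(AᵢEᵢ) = 725/(350×32×10³) + 875/(2150×121×10³) + 450/(1075×110×10³) = 7.19×10⁻⁵ mm/N.
So P = 3.277 / 7.19×10⁻⁵ = 45.57 kN, tensile.
σ_{concrete} = P / A = 45570 / 350 = 130.2 MPa.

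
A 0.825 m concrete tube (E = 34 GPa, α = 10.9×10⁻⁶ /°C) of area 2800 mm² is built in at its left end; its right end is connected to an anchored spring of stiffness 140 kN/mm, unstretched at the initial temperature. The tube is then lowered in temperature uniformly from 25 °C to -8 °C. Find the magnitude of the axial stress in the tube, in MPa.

σ ≈ 6.7 MPa (tensile)

The unrestrained thermal change is αΔT L = 10.9×10⁻⁶ × 33 × 825 = 0.2968 mm.
With a force P in the spring, the elastic change of the tube is PL/(AE) and that of the spring is P/k; compatibility requires their sum to equal δ_free.
P [ L/(AE) + 1/k ] = δ_free → P [ 825/(2800×34×10³) + 1/(140×10³) ] = 0.2968.
P = 0.2968 / 1.581×10⁻⁵ = 18770 N.
σ = P/A = 18770/2800 = 6.704 MPa.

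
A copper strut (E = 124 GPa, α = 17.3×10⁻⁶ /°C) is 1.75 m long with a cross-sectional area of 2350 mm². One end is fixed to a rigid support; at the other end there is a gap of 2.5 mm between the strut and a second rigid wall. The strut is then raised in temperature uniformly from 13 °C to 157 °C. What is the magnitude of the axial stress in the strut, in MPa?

σ ≈ 132 MPa (compressive)

Unrestrained expansion: δ_free = αΔT L = 17.3×10⁻⁶ × 144 × 1750 = 4.36 mm.
The gap closes (δ_free > 2.5 mm) and the wall then resists a further 4.36 − 2.5 = 1.86 mm of expansion.
That suppressed elongation corresponds to σ = E·Δ/L = 124×10³ × 1.86/1750 = 131.8 MPa.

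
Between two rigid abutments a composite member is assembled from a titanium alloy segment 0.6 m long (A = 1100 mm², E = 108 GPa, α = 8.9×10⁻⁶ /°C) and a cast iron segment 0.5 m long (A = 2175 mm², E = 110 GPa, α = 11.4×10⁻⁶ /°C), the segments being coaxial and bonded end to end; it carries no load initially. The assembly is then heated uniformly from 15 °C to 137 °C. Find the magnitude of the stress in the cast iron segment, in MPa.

σ ≈ 86.7 MPa (compressive)

With the walls removed the bar would change length by δ_free = Σ αᵢΔT Lᵢ = 8.9×10⁻⁶×122×600 + 11.4×10⁻⁶×122×500 = 1.347 mm.
The rigid supports impose zero overall length change; the single axial force P common to all segments must satisfy P Σ Lᵢ/(AᵢEᵢ) = δ_free.
The series flexibility is Σ Lᵢ/(AᵢEᵢ) = 600/(1100×108×10³) + 500/(2175×110×10³) = 7.14×10⁻⁶ mm/N.
P = 1.347 / 7.14×10⁻⁶ = 188600 N = 188.6 kN, compressive.
σ_{cast iron} = P / A = 188600 / 2175 = 86.73 MPa.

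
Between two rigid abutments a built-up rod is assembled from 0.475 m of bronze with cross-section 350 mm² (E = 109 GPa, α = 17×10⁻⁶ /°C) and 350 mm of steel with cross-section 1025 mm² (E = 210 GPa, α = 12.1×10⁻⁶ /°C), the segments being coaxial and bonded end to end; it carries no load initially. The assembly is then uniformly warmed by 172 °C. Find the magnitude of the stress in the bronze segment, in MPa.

σ ≈ 430 MPa (compressive)

Free thermal expansion of the whole bar: Σ αᵢΔT Lᵢ = 17×10⁻⁶×172×475 + 12.1×10⁻⁶×172×350 = 2.117 mm.
Since the ends are fixed, an axial force P builds up, equal in every segment, with P · Σ Lᵢ/(AᵢEᵢ) = δ_free.
The series flexibility is Σ Lᵢ/(AᵢEᵢ) = 475/(350×109×10³) + 350/(1025×210×10³) = 1.408×10⁻⁵ mm/N.
P = 2.117 / 1.408×10⁻⁵ = 150400 N = 150.4 kN, compressive.
σ_{bronze} = P / A = 150400 / 350 = 429.7 MPa.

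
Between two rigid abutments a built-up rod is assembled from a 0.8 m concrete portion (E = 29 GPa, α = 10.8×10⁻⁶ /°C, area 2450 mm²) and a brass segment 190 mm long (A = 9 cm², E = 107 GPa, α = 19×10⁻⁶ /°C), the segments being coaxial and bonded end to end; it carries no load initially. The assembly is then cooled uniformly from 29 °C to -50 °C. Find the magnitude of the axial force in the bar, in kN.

P ≈ 73.1 kN (tensile)

Free thermal contraction of the whole bar: Σ αᵢΔT Lᵢ = 10.8×10⁻⁶×79×800 + 19×10⁻⁶×79×190 = 0.9677 mm.
The walls prevent any net length change, so an axial force P (same in every segment) develops. Compatibility: P · Σ Lᵢ/(AᵢEᵢ) = δ_free.
The series flexibility is Σ Lᵢ/(AᵢEᵢ) = 800/(2450×29×10³) + 190/(900×107×10³) = 1.323×10⁻⁵ mm/N.
P = 0.9677 / 1.323×10⁻⁵ = 73130 N = 73.13 kN, tensile.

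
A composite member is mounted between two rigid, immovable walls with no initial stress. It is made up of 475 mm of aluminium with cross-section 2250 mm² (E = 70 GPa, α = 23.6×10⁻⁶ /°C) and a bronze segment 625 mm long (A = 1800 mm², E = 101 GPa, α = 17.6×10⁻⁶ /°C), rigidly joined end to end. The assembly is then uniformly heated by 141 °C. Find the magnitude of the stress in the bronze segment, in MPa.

σ ≈ 270 MPa (compressive)

If the supports were absent, the total length change would be Σ αᵢΔT Lᵢ = 23.6×10⁻⁶×141×475 + 17.6×10⁻⁶×141×625 = 3.132 mm.
Since the ends are fixed, an axial force P builds up, equal in every segment, with P · Σ Lᵢ/(AᵢEᵢ) = δ_free.
The series flexibility is Σ Lᵢ/(AᵢEᵢ) = 475/(2250×70×10³) + 625/(1800×101×10³) = 6.454×10⁻⁶ mm/N.
So P = 3.132 / 6.454×10⁻⁶ = 485.2 kN, compressive.
σ_{bronze} = P / A = 485200 / 1800 = 269.6 MPa.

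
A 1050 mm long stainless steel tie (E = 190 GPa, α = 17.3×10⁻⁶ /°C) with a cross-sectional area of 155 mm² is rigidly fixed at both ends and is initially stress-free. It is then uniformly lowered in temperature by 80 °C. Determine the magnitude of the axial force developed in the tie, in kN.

The ends cannot move, so σ = EαΔT = 190×10³ × 17.3×10⁻⁶ × 80 = 263 MPa.
Then P = σA = 263 × 155 mm² = 40.76 kN, tensile.

P ≈ 40.8 kN (tensile)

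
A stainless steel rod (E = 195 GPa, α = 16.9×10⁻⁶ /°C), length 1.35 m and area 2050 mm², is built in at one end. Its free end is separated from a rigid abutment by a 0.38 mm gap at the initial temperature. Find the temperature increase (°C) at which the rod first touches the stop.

Contact occurs when the free expansion equals the gap: αΔT L = 0.38 mm.
So ΔT = g/(αL) = 0.38/(16.9×10⁻⁶ × 1350) = 16.66 °C.

ΔT ≈ 16.7 °C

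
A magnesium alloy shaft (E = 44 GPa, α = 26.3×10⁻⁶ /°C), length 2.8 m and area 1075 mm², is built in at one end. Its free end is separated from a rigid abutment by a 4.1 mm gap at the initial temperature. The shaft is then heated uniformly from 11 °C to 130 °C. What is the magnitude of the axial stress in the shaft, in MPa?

If the wall were absent the shaft would grow by αΔT L = 26.3×10⁻⁶ × 119 × 2800 = 8.763 mm.
The gap closes (δ_free > 4.1 mm) and the wall then resists a further 8.763 − 4.1 = 4.663 mm of expansion.
Compatibility: PL/(AE) = 4.663 mm, so σ = P/A = E × (4.663/2800) = 73.28 MPa.

σ ≈ 73.3 MPa (compressive)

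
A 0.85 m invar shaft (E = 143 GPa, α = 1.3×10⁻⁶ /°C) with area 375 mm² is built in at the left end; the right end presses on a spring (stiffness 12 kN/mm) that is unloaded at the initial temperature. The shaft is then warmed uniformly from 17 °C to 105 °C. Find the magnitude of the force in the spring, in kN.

P ≈ 0.98 kN

Free thermal expansion: δ_free = αΔT L = 1.3×10⁻⁶ × 88 × 850 = 0.09724 mm.
With a force P in the spring, the elastic change of the shaft is PL/(AE) and that of the spring is P/k; compatibility requires their sum to equal δ_free.
So P = δ_free / [L/(AE) + 1/k] = 0.09724 / [ 850/(375×143×10³) + 1/(12×10³) ].
P = 0.09724 / 9.918×10⁻⁵ = 980.4 N.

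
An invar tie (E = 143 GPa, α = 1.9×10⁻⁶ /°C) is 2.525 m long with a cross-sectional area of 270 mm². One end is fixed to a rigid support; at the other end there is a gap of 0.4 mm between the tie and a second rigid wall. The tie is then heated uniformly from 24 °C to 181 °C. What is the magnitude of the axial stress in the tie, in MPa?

σ ≈ 20 MPa (compressive)

If the wall were absent the tie would grow by αΔT L = 1.9×10⁻⁶ × 157 × 2525 = 0.7532 mm.
The gap closes (δ_free > 0.4 mm) and the wall then resists a further 0.7532 − 0.4 = 0.3532 mm of expansion.
So σ = E(δ_free − g)/L = 143×10³ × 0.3532/2525 = 20 MPa.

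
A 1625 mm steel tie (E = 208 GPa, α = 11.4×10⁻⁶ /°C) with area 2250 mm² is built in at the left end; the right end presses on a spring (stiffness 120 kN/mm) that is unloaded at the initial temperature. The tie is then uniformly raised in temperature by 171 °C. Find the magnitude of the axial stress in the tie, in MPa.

If the spring were absent the tie would lengthen by αΔT L = 11.4×10⁻⁶ × 171 × 1625 = 3.168 mm.
With a force P in the spring, the elastic change of the tie is PL/(AE) and that of the spring is P/k; compatibility requires their sum to equal δ_free.
So P = δ_free / [L/(AE) + 1/k] = 3.168 / [ 1625/(2250×208×10³) + 1/(120×10³) ].
P = 3.168 / 1.181×10⁻⁵ = 268300 N.
σ = P/A = 268300/2250 = 119.3 MPa.

σ ≈ 119 MPa (compressive)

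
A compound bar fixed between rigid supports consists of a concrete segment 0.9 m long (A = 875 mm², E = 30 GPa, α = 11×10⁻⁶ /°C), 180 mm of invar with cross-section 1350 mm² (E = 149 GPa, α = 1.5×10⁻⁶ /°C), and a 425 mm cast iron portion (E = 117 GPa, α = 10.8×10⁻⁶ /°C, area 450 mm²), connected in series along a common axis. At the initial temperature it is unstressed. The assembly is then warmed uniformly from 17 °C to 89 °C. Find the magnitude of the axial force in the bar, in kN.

P ≈ 24.6 kN (compressive)

With the walls removed the bar would change length by δ_free = Σ αᵢΔT Lᵢ = 11×10⁻⁶×72×900 + 1.5×10⁻⁶×72×180 + 10.8×10⁻⁶×72×425 = 1.063 mm.
The rigid supports impose zero overall length change; the single axial force P common to all segments must satisfy P Σ Lᵢ/(AᵢEᵢ) = δ_free.
The series flexibility is Σ Lᵢ/(AᵢEᵢ) = 900/(875×30×10³) + 180/(1350×149×10³) + 425/(450×117×10³) = 4.325×10⁻⁵ mm/N.
P = 1.063 / 4.325×10⁻⁵ = 24570 N = 24.57 kN, compressive.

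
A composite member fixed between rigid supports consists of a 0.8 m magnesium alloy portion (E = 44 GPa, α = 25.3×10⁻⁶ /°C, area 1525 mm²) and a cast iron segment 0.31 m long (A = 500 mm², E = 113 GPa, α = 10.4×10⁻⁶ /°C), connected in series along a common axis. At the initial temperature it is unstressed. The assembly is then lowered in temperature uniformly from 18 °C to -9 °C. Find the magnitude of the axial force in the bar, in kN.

P ≈ 36.4 kN (tensile)

With the walls removed the bar would change length by δ_free = Σ αᵢΔT Lᵢ = 25.3×10⁻⁶×27×800 + 10.4×10⁻⁶×27×310 = 0.6335 mm.
The rigid supports impose zero overall length change; the single axial force P common to all segments must satisfy P Σ Lᵢ/(AᵢEᵢ) = δ_free.
Σ Lᵢ/(AᵢEᵢ) = 800/(1525×44×10³) + 310/(500×113×10³) = 1.741×10⁻⁵ mm/N.
So P = 0.6335 / 1.741×10⁻⁵ = 36.39 kN, tensile.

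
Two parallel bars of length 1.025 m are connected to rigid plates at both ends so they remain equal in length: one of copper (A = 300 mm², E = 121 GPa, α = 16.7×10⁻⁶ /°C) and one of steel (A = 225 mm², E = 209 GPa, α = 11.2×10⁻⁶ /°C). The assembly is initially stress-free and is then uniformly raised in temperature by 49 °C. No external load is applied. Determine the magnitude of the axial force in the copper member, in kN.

Both members must finish at the same length. With the larger α, the copper tends to over-expand; the plates restrain it, putting the copper in compression and the steel in tension. With no external load the two internal forces are equal and opposite, magnitude P.
Equating the net (thermal + elastic) strains gives |α₁ − α₂|·ΔT = P·[1/(A₁E₁) + 1/(A₂E₂)].
|α₁ − α₂|·ΔT = 5.5×10⁻⁶ × 49 = 0.0002695.
1/(A₁E₁) + 1/(A₂E₂) = 1/(300×121×10³) + 1/(225×209×10³) = 4.881×10⁻⁸ N⁻¹.
So P = 0.0002695 / 4.881×10⁻⁸ = 5.521 kN.

P ≈ 5.52 kN (compressive in the copper)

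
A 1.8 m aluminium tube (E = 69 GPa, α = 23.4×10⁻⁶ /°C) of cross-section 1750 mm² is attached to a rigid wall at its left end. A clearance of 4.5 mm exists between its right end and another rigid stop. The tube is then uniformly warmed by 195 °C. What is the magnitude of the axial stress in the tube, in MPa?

Free thermal elongation = αΔT L = 23.4×10⁻⁶ × 195 × 1800 = 8.213 mm.
This exceeds the 4.5 mm gap, so the wall pushes back. The portion of expansion that must be recovered elastically is δ_free − gap = 8.213 − 4.5 = 3.713 mm.
Compatibility: PL/(AE) = 3.713 mm, so σ = P/A = E × (3.713/1800) = 142.3 MPa.

σ ≈ 142 MPa (compressive)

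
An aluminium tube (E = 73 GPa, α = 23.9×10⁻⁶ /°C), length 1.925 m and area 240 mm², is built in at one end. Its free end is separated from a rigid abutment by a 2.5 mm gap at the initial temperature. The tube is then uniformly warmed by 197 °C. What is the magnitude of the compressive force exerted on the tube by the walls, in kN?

If the wall were absent the tube would grow by αΔT L = 23.9×10⁻⁶ × 197 × 1925 = 9.063 mm.
After closing the 2.5 mm clearance, 9.063 − 2.5 = 6.563 mm of expansion remains to be suppressed by the wall.
So σ = E(δ_free − g)/L = 73×10³ × 6.563/1925 = 248.9 MPa.
Force on the wall = σA = 248.9 × 240 mm² = 59.74 kN.

P ≈ 59.7 kN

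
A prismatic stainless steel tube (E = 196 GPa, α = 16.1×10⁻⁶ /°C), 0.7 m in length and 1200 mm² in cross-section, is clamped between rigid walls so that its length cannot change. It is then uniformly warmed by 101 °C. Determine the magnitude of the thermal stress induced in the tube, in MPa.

With length fixed, the mechanical strain must cancel the thermal strain αΔT = 16.1×10⁻⁶ × 101 = 1626.1×10⁻⁶.
Hence σ = E·αΔT = 196×10³ × 1626.1×10⁻⁶ = 318.7 MPa, compressive.

σ ≈ 319 MPa (compressive)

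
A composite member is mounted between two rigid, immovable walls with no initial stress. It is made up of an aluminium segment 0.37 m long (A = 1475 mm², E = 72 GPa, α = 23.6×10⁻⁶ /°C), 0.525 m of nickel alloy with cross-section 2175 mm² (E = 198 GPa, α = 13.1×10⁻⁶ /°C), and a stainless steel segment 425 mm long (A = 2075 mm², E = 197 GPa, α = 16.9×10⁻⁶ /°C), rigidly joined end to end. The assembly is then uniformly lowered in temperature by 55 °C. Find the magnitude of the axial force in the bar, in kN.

Free thermal contraction of the whole bar: Σ αᵢΔT Lᵢ = 23.6×10⁻⁶×55×370 + 13.1×10⁻⁶×55×525 + 16.9×10⁻⁶×55×425 = 1.254 mm.
Since the ends are fixed, an axial force P builds up, equal in every segment, with P · Σ Lᵢ/(AᵢEᵢ) = δ_free.
The series flexibility is Σ Lᵢ/(AᵢEᵢ) = 370/(1475×72×10³) + 525/(2175×198×10³) + 425/(2075×197×10³) = 5.743×10⁻⁶ mm/N.
Hence P = δ_free / Σ(L/AE) = 1.254/5.743×10⁻⁶ = 218.3 kN (tensile).

P ≈ 218 kN (tensile)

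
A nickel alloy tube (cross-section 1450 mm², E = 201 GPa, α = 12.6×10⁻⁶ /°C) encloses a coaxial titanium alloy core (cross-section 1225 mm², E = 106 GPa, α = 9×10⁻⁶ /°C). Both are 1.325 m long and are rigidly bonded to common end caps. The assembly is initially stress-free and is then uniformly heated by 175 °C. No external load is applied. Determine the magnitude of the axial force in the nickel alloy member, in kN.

P ≈ 56.6 kN (compressive in the nickel alloy)

Equilibrium of a rigid end plate with no external load gives equal and opposite internal forces ±P in the two members. Since α_{nickel alloy} > α_{titanium alloy}, heating drives the nickel alloy into compression and the titanium alloy into tension.
Equating the net (thermal + elastic) strains gives |α₁ − α₂|·ΔT = P·[1/(A₁E₁) + 1/(A₂E₂)].
|α₁ − α₂|·ΔT = 3.6×10⁻⁶ × 175 = 0.00063.
1/(A₁E₁) + 1/(A₂E₂) = 1/(1450×201×10³) + 1/(1225×106×10³) = 1.113×10⁻⁸ N⁻¹.
So P = 0.00063 / 1.113×10⁻⁸ = 56.59 kN.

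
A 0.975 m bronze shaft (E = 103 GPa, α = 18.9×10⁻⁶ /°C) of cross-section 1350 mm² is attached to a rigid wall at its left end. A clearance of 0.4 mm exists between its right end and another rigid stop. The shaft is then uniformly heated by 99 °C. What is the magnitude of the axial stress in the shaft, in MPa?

If the wall were absent the shaft would grow by αΔT L = 18.9×10⁻⁶ × 99 × 975 = 1.824 mm.
The gap closes (δ_free > 0.4 mm) and the wall then resists a further 1.824 − 0.4 = 1.424 mm of expansion.
Compatibility: PL/(AE) = 1.424 mm, so σ = P/A = E × (1.424/975) = 150.5 MPa.

σ ≈ 150 MPa (compressive)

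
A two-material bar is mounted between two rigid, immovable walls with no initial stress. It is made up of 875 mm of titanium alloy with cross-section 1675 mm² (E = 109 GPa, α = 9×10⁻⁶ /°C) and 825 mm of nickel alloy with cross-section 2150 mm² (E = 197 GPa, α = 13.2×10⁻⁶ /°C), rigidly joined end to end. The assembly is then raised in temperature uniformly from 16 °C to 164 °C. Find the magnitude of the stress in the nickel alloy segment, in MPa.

σ ≈ 192 MPa (compressive)

If the supports were absent, the total length change would be Σ αᵢΔT Lᵢ = 9×10⁻⁶×148×875 + 13.2×10⁻⁶×148×825 = 2.777 mm.
The walls prevent any net length change, so an axial force P (same in every segment) develops. Compatibility: P · Σ Lᵢ/(AᵢEᵢ) = δ_free.
The series flexibility is Σ Lᵢ/(AᵢEᵢ) = 875/(1675×109×10³) + 825/(2150×197×10³) = 6.74×10⁻⁶ mm/N.
Hence P = δ_free / Σ(L/AE) = 2.777/6.74×10⁻⁶ = 412 kN (compressive).
σ_{nickel alloy} = P / A = 412000 / 2150 = 191.6 MPa.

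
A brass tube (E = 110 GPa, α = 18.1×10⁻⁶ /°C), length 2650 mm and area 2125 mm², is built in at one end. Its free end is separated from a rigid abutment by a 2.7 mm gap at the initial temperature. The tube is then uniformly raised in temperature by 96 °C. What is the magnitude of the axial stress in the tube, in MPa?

Unrestrained expansion: δ_free = αΔT L = 18.1×10⁻⁶ × 96 × 2650 = 4.605 mm.
The gap closes (δ_free > 2.7 mm) and the wall then resists a further 4.605 − 2.7 = 1.905 mm of expansion.
So σ = E(δ_free − g)/L = 110×10³ × 1.905/2650 = 79.06 MPa.

σ ≈ 79.1 MPa (compressive)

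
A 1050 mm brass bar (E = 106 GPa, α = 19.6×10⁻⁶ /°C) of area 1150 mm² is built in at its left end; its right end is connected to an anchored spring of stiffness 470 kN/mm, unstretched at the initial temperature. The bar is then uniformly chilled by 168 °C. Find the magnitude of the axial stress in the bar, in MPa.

σ ≈ 280 MPa (tensile)

If the spring were absent the bar would shorten by αΔT L = 19.6×10⁻⁶ × 168 × 1050 = 3.457 mm.
Let P be the tensile force in the spring. The bar extends elastically by PL/(AE) and the spring stretches by P/k; together these equal δ_free.
P [ L/(AE) + 1/k ] = δ_free → P [ 1050/(1150×106×10³) + 1/(470×10³) ] = 3.457.
P = 3.457 / 1.074×10⁻⁵ = 321900 N.
σ = P/A = 321900/1150 = 279.9 MPa.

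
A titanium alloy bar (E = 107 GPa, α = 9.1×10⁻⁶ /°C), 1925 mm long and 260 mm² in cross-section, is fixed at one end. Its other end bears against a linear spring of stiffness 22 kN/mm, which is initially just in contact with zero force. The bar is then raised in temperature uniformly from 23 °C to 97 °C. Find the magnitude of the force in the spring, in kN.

The unrestrained thermal change is αΔT L = 9.1×10⁻⁶ × 74 × 1925 = 1.296 mm.
Let P be the compressive force at the spring. The bar shortens elastically by PL/(AE) and the spring compresses by P/k; together these equal δ_free.
So P = δ_free / [L/(AE) + 1/k] = 1.296 / [ 1925/(260×107×10³) + 1/(22×10³) ].
P = 1.296 / 0.0001146 = 11310 N.

P ≈ 11.3 kN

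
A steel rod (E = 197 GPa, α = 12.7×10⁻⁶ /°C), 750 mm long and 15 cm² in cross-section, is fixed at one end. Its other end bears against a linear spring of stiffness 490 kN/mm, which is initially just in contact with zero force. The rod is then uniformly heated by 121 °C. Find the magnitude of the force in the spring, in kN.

P ≈ 252 kN

Free thermal expansion: δ_free = αΔT L = 12.7×10⁻⁶ × 121 × 750 = 1.153 mm.
Let P be the compressive force at the spring. The rod shortens elastically by PL/(AE) and the spring compresses by P/k; together these equal δ_free.
So P = δ_free / [L/(AE) + 1/k] = 1.153 / [ 750/(1500×197×10³) + 1/(490×10³) ].
P = 1.153 / 4.579×10⁻⁶ = 251700 N.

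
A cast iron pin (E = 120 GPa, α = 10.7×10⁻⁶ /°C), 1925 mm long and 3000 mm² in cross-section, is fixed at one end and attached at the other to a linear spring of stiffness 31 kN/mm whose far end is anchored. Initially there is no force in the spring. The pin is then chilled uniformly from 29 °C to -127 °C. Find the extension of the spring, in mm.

δ ≈ 2.76 mm

The unrestrained thermal change is αΔT L = 10.7×10⁻⁶ × 156 × 1925 = 3.213 mm.
With a force P in the spring, the elastic change of the pin is PL/(AE) and that of the spring is P/k; compatibility requires their sum to equal δ_free.
So P = δ_free / [L/(AE) + 1/k] = 3.213 / [ 1925/(3000×120×10³) + 1/(31×10³) ].
P = 3.213 / 3.761×10⁻⁵ = 85450 N.
Spring extension = P/k = 85450/(31×10³) = 2.756 mm.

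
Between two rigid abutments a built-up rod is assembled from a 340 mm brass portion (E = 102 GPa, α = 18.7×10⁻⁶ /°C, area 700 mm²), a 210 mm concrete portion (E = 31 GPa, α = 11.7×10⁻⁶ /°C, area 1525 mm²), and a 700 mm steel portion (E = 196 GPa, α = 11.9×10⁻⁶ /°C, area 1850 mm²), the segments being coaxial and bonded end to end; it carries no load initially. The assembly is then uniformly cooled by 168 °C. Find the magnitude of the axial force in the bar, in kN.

With the walls removed the bar would change length by δ_free = Σ αᵢΔT Lᵢ = 18.7×10⁻⁶×168×340 + 11.7×10⁻⁶×168×210 + 11.9×10⁻⁶×168×700 = 2.88 mm.
Since the ends are fixed, an axial force P builds up, equal in every segment, with P · Σ Lᵢ/(AᵢEᵢ) = δ_free.
The series flexibility is Σ Lᵢ/(AᵢEᵢ) = 340/(700×102×10³) + 210/(1525×31×10³) + 700/(1850×196×10³) = 1.113×10⁻⁵ mm/N.
Hence P = δ_free / Σ(L/AE) = 2.88/1.113×10⁻⁵ = 258.7 kN (tensile).

P ≈ 259 kN (tensile)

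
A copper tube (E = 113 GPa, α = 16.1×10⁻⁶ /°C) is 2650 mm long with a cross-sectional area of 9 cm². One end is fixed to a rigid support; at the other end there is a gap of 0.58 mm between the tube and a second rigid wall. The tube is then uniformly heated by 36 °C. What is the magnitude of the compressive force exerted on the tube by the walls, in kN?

Unrestrained expansion: δ_free = αΔT L = 16.1×10⁻⁶ × 36 × 2650 = 1.536 mm.
The gap closes (δ_free > 0.58 mm) and the wall then resists a further 1.536 − 0.58 = 0.9559 mm of expansion.
That suppressed elongation corresponds to σ = E·Δ/L = 113×10³ × 0.9559/2650 = 40.76 MPa.
Force on the wall = σA = 40.76 × 900 mm² = 36.69 kN.

P ≈ 36.7 kN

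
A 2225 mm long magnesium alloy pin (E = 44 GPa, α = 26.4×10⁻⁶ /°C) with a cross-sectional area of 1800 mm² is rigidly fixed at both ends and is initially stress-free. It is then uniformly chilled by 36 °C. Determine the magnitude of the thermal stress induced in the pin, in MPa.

Because both ends are immovable the net strain is zero, and the suppressed thermal strain is αΔT = 26.4×10⁻⁶ × 36 = 950.4×10⁻⁶.
Hence σ = E·αΔT = 44×10³ × 950.4×10⁻⁶ = 41.82 MPa, tensile.

σ ≈ 41.8 MPa (tensile)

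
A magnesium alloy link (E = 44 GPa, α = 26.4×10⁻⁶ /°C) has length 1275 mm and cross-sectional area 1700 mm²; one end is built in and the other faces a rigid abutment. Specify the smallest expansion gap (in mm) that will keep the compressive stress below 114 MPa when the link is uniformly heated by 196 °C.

g ≈ 3.29 mm

Free expansion if unrestrained: δ_free = αΔT L = 26.4×10⁻⁶ × 196 × 1275 = 6.597 mm.
At the allowable stress the elastic shortening the wall may impose is σL/E = 114 × 1275 / (44×10³) = 3.303 mm.
So the gap has to take up the difference, g_min = δ_free − σL/E = 6.597 − 3.303 = 3.294 mm.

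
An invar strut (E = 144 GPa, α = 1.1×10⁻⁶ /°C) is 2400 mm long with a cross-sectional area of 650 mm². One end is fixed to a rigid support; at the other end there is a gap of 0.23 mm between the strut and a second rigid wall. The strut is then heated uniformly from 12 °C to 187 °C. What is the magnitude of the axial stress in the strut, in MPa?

σ ≈ 13.9 MPa (compressive)

If the wall were absent the strut would grow by αΔT L = 1.1×10⁻⁶ × 175 × 2400 = 0.462 mm.
This exceeds the 0.23 mm gap, so the wall pushes back. The portion of expansion that must be recovered elastically is δ_free − gap = 0.462 − 0.23 = 0.232 mm.
Compatibility: PL/(AE) = 0.232 mm, so σ = P/A = E × (0.232/2400) = 13.92 MPa.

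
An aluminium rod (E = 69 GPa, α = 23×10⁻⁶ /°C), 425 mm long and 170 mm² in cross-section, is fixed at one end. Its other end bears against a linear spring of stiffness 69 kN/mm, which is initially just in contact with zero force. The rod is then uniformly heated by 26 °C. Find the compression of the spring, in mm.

δ ≈ 0.0726 mm

Free thermal expansion: δ_free = αΔT L = 23×10⁻⁶ × 26 × 425 = 0.2541 mm.
With a force P in the spring, the elastic change of the rod is PL/(AE) and that of the spring is P/k; compatibility requires their sum to equal δ_free.
So P = δ_free / [L/(AE) + 1/k] = 0.2541 / [ 425/(170×69×10³) + 1/(69×10³) ].
P = 0.2541 / 5.072×10⁻⁵ = 5010 N.
Spring compression = P/k = 5010/(69×10³) = 0.07261 mm.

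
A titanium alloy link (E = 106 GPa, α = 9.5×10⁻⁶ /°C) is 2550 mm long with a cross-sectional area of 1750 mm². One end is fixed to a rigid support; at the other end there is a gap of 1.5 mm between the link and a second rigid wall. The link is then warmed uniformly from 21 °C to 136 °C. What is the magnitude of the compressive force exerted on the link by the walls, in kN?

If the wall were absent the link would grow by αΔT L = 9.5×10⁻⁶ × 115 × 2550 = 2.786 mm.
After closing the 1.5 mm clearance, 2.786 − 1.5 = 1.286 mm of expansion remains to be suppressed by the wall.
Compatibility: PL/(AE) = 1.286 mm, so σ = P/A = E × (1.286/2550) = 53.45 MPa.
Force on the wall = σA = 53.45 × 1750 mm² = 93.54 kN.

P ≈ 93.5 kN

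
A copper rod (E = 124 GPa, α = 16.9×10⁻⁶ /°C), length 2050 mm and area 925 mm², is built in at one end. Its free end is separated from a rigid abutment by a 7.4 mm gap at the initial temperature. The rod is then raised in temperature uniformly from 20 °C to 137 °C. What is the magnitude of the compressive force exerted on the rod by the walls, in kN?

P ≈ 0 kN

Unrestrained expansion: δ_free = αΔT L = 16.9×10⁻⁶ × 117 × 2050 = 4.053 mm.
This is smaller than the 7.4 mm clearance, so the rod expands freely without reaching the stop — the stress is zero.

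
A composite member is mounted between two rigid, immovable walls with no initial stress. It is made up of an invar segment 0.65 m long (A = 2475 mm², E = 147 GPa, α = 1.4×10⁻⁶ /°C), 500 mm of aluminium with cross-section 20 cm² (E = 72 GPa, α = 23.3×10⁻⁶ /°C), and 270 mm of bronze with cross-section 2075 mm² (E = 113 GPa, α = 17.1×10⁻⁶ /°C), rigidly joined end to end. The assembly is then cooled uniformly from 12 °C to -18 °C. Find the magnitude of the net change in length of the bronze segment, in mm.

With the walls removed the bar would change length by δ_free = Σ αᵢΔT Lᵢ = 1.4×10⁻⁶×30×650 + 23.3×10⁻⁶×30×500 + 17.1×10⁻⁶×30×270 = 0.5153 mm.
The walls prevent any net length change, so an axial force P (same in every segment) develops. Compatibility: P · Σ Lᵢ/(AᵢEᵢ) = δ_free.
The series flexibility is Σ Lᵢ/(AᵢEᵢ) = 650/(2475×147×10³) + 500/(2000×72×10³) + 270/(2075×113×10³) = 6.41×10⁻⁶ mm/N.
P = 0.5153 / 6.41×10⁻⁶ = 80390 N = 80.39 kN, tensile.
For the bronze segment, free thermal change = 17.1×10⁻⁶×30×270 = 0.1385 mm and elastic change from P = 80390×270/(2075×113×10³) = 0.09257 mm; these oppose, so the net change is 0.0459 mm (segment shortens).

|ΔL| ≈ 0.0459 mm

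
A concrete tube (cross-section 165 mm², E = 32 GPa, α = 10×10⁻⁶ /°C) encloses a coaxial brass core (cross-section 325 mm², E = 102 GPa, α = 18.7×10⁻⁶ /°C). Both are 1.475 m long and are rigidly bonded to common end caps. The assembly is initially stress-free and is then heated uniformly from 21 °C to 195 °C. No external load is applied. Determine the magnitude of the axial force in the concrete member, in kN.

Both members must finish at the same length. With the larger α, the brass tends to over-expand; the plates restrain it, putting the brass in compression and the concrete in tension. With no external load the two internal forces are equal and opposite, magnitude P.
Setting the final lengths equal and cancelling L: (α₁ − α₂)ΔT = P/(A₁E₁) + P/(A₂E₂).
|α₁ − α₂|·ΔT = 8.7×10⁻⁶ × 174 = 0.001514.
1/(A₁E₁) + 1/(A₂E₂) = 1/(165×32×10³) + 1/(325×102×10³) = 2.196×10⁻⁷ N⁻¹.
P = 0.001514 / 2.196×10⁻⁷ = 6895 N = 6.895 kN.

P ≈ 6.89 kN (tensile in the concrete)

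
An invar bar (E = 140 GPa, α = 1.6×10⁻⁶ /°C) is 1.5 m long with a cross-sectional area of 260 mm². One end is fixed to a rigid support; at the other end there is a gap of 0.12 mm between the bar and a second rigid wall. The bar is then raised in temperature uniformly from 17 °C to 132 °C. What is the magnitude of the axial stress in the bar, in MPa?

Unrestrained expansion: δ_free = αΔT L = 1.6×10⁻⁶ × 115 × 1500 = 0.276 mm.
After closing the 0.12 mm clearance, 0.276 − 0.12 = 0.156 mm of expansion remains to be suppressed by the wall.
Compatibility: PL/(AE) = 0.156 mm, so σ = P/A = E × (0.156/1500) = 14.56 MPa.

σ ≈ 14.6 MPa (compressive)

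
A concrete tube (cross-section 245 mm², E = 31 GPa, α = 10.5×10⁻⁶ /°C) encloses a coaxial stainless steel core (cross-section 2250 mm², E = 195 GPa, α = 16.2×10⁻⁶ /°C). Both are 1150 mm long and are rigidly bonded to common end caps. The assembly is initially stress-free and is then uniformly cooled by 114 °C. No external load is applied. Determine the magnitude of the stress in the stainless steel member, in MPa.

σ ≈ 2.16 MPa (tensile)

The stainless steel has the larger α, so on cooling it would change length more than the concrete if both were free. The rigid plates force a common final length, so the stainless steel is put into tension and the concrete into compression, with equal and opposite forces P (no external load).
Compatibility of the two members (thermal + elastic change equal): (α₁ − α₂)ΔT = P·[1/(A₁E₁) + 1/(A₂E₂)].
|α₁ − α₂|·ΔT = 5.7×10⁻⁶ × 114 = 0.0006498.
1/(A₁E₁) + 1/(A₂E₂) = 1/(245×31×10³) + 1/(2250×195×10³) = 1.339×10⁻⁷ N⁻¹.
So P = 0.0006498 / 1.339×10⁻⁷ = 4.851 kN.
σ_{stainless steel} = P/A₂ = 4851/2250 = 2.156 MPa, tensile.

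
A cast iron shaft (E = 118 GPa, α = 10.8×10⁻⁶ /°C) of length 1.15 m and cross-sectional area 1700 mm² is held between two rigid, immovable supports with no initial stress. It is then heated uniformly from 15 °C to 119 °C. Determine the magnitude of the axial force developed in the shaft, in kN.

The ends cannot move, so σ = EαΔT = 118×10³ × 10.8×10⁻⁶ × 104 = 132.5 MPa.
P = AEαΔT = 1700 × 118×10³ × 10.8×10⁻⁶ × 104 = 225.3 kN (compressive).

P ≈ 225 kN (compressive)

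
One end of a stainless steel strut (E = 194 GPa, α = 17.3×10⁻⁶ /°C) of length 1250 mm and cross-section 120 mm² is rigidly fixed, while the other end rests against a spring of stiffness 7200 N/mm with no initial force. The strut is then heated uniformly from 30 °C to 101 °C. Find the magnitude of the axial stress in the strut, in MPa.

σ ≈ 66.4 MPa (compressive)

If the spring were absent the strut would lengthen by αΔT L = 17.3×10⁻⁶ × 71 × 1250 = 1.535 mm.
With a force P in the spring, the elastic change of the strut is PL/(AE) and that of the spring is P/k; compatibility requires their sum to equal δ_free.
P [ L/(AE) + 1/k ] = δ_free → P [ 1250/(120×194×10³) + 1/(7200) ] = 1.535.
P = 1.535 / 0.0001926 = 7973 N.
σ = P/A = 7973/120 = 66.44 MPa.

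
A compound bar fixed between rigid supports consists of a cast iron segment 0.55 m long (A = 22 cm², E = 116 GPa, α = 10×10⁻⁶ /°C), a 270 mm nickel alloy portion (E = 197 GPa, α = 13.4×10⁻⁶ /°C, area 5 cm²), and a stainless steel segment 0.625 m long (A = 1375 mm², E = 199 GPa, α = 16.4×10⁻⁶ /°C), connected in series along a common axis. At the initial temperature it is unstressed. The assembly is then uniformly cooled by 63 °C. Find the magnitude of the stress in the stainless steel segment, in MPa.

Free thermal contraction of the whole bar: Σ αᵢΔT Lᵢ = 10×10⁻⁶×63×550 + 13.4×10⁻⁶×63×270 + 16.4×10⁻⁶×63×625 = 1.22 mm.
The walls prevent any net length change, so an axial force P (same in every segment) develops. Compatibility: P · Σ Lᵢ/(AᵢEᵢ) = δ_free.
The series flexibility is Σ Lᵢ/(AᵢEᵢ) = 550/(2200×116×10³) + 270/(500×197×10³) + 625/(1375×199×10³) = 7.18×10⁻⁶ mm/N.
P = 1.22 / 7.18×10⁻⁶ = 169900 N = 169.9 kN, tensile.
σ_{stainless steel} = P / A = 169900 / 1375 = 123.6 MPa.

σ ≈ 124 MPa (tensile)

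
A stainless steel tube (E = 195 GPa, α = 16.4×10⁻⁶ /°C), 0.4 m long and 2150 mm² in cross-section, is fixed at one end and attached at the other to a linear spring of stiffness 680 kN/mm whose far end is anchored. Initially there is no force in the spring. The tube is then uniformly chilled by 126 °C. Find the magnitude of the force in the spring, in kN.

P ≈ 341 kN

The unrestrained thermal change is αΔT L = 16.4×10⁻⁶ × 126 × 400 = 0.8266 mm.
Let P be the tensile force in the spring. The tube extends elastically by PL/(AE) and the spring stretches by P/k; together these equal δ_free.
P [ L/(AE) + 1/k ] = δ_free → P [ 400/(2150×195×10³) + 1/(680×10³) ] = 0.8266.
P = 0.8266 / 2.425×10⁻⁶ = 340900 N.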